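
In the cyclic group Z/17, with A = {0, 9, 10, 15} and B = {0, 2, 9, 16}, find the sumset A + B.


Work in Z/17Z: reduce every sum a + b modulo 17.
Enumerate all 16 pairs:
a = 0: 0+0=0, 0+2=2, 0+9=9, 0+16=16
a = 9: 9+0=9, 9+2=11, 9+9=1, 9+16=8
a = 10: 10+0=10, 10+2=12, 10+9=2, 10+16=9
a = 15: 15+0=15, 15+2=0, 15+9=7, 15+16=14
Distinct residues collected: {0, 1, 2, 7, 8, 9, 10, 11, 12, 14, 15, 16}
|A + B| = 12 (out of 17 total residues).

A + B = {0, 1, 2, 7, 8, 9, 10, 11, 12, 14, 15, 16}


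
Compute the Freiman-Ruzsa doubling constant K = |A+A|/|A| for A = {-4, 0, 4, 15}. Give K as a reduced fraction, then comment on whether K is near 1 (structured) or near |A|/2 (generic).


|A| = 4.
Compute A + A by enumerating all 16 pairs.
A + A = {-8, -4, 0, 4, 8, 11, 15, 19, 30}, so |A + A| = 9.
K = |A + A| / |A| = 9/4 (already in lowest terms) ≈ 2.2500.
Reference: AP of size 4 gives K = 7/4 ≈ 1.7500; a fully generic set of size 4 gives K ≈ 2.5000.

|A| = 4, |A + A| = 9, K = 9/4.


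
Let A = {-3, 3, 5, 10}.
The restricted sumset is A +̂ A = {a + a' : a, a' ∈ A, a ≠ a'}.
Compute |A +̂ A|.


Restricted sumset: A +̂ A = {a + a' : a ∈ A, a' ∈ A, a ≠ a'}.
Equivalently, take A + A and drop any sum 2a that is achievable ONLY as a + a for a ∈ A (i.e. sums representable only with equal summands).
Enumerate pairs (a, a') with a < a' (symmetric, so each unordered pair gives one sum; this covers all a ≠ a'):
  -3 + 3 = 0
  -3 + 5 = 2
  -3 + 10 = 7
  3 + 5 = 8
  3 + 10 = 13
  5 + 10 = 15
Collected distinct sums: {0, 2, 7, 8, 13, 15}
|A +̂ A| = 6
(Reference bound: |A +̂ A| ≥ 2|A| - 3 for |A| ≥ 2, with |A| = 4 giving ≥ 5.)

|A +̂ A| = 6


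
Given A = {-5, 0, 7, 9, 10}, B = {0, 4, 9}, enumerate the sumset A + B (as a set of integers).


A + B = {a + b : a ∈ A, b ∈ B}.
Enumerate all |A|·|B| = 5·3 = 15 pairs (a, b) and collect distinct sums.
a = -5: -5+0=-5, -5+4=-1, -5+9=4
a = 0: 0+0=0, 0+4=4, 0+9=9
a = 7: 7+0=7, 7+4=11, 7+9=16
a = 9: 9+0=9, 9+4=13, 9+9=18
a = 10: 10+0=10, 10+4=14, 10+9=19
Collecting distinct sums: A + B = {-5, -1, 0, 4, 7, 9, 10, 11, 13, 14, 16, 18, 19}
|A + B| = 13

A + B = {-5, -1, 0, 4, 7, 9, 10, 11, 13, 14, 16, 18, 19}


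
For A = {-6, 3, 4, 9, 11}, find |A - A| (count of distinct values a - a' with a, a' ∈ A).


A - A = {a - a' : a, a' ∈ A}; |A| = 5.
Bounds: 2|A|-1 ≤ |A - A| ≤ |A|² - |A| + 1, i.e. 9 ≤ |A - A| ≤ 21.
Note: 0 ∈ A - A always (from a - a). The set is symmetric: if d ∈ A - A then -d ∈ A - A.
Enumerate nonzero differences d = a - a' with a > a' (then include -d):
Positive differences: {1, 2, 5, 6, 7, 8, 9, 10, 15, 17}
Full difference set: {0} ∪ (positive diffs) ∪ (negative diffs).
|A - A| = 1 + 2·10 = 21 (matches direct enumeration: 21).

|A - A| = 21


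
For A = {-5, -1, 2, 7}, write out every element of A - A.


A - A = {a - a' : a, a' ∈ A}.
Compute a - a' for each ordered pair (a, a'):
a = -5: -5--5=0, -5--1=-4, -5-2=-7, -5-7=-12
a = -1: -1--5=4, -1--1=0, -1-2=-3, -1-7=-8
a = 2: 2--5=7, 2--1=3, 2-2=0, 2-7=-5
a = 7: 7--5=12, 7--1=8, 7-2=5, 7-7=0
Collecting distinct values (and noting 0 appears from a-a):
A - A = {-12, -8, -7, -5, -4, -3, 0, 3, 4, 5, 7, 8, 12}
|A - A| = 13

A - A = {-12, -8, -7, -5, -4, -3, 0, 3, 4, 5, 7, 8, 12}


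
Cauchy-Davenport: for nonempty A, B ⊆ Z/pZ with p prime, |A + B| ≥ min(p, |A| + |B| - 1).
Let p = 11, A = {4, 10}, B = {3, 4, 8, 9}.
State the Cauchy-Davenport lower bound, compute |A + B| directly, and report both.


Cauchy-Davenport: |A + B| ≥ min(p, |A| + |B| - 1) for A, B nonempty in Z/pZ.
|A| = 2, |B| = 4, p = 11.
CD lower bound = min(11, 2 + 4 - 1) = min(11, 5) = 5.
Compute A + B mod 11 directly:
a = 4: 4+3=7, 4+4=8, 4+8=1, 4+9=2
a = 10: 10+3=2, 10+4=3, 10+8=7, 10+9=8
A + B = {1, 2, 3, 7, 8}, so |A + B| = 5.
Verify: 5 ≥ 5? Yes ✓.

CD lower bound = 5, actual |A + B| = 5.


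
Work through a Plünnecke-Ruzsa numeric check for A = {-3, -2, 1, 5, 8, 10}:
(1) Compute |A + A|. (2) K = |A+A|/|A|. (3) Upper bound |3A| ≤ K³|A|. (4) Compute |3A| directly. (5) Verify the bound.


|A| = 6.
Step 1: Compute A + A by enumerating all 36 pairs.
A + A = {-6, -5, -4, -2, -1, 2, 3, 5, 6, 7, 8, 9, 10, 11, 13, 15, 16, 18, 20}, so |A + A| = 19.
Step 2: Doubling constant K = |A + A|/|A| = 19/6 = 19/6 ≈ 3.1667.
Step 3: Plünnecke-Ruzsa gives |3A| ≤ K³·|A| = (3.1667)³ · 6 ≈ 190.5278.
Step 4: Compute 3A = A + A + A directly by enumerating all triples (a,b,c) ∈ A³; |3A| = 36.
Step 5: Check 36 ≤ 190.5278? Yes ✓.

K = 19/6, Plünnecke-Ruzsa bound K³|A| ≈ 190.5278, |3A| = 36, inequality holds.


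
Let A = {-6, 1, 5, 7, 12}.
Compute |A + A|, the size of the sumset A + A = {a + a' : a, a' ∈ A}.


A + A = {a + a' : a, a' ∈ A}; |A| = 5.
General bounds: 2|A| - 1 ≤ |A + A| ≤ |A|(|A|+1)/2, i.e. 9 ≤ |A + A| ≤ 15.
Lower bound 2|A|-1 is attained iff A is an arithmetic progression.
Enumerate sums a + a' for a ≤ a' (symmetric, so this suffices):
a = -6: -6+-6=-12, -6+1=-5, -6+5=-1, -6+7=1, -6+12=6
a = 1: 1+1=2, 1+5=6, 1+7=8, 1+12=13
a = 5: 5+5=10, 5+7=12, 5+12=17
a = 7: 7+7=14, 7+12=19
a = 12: 12+12=24
Distinct sums: {-12, -5, -1, 1, 2, 6, 8, 10, 12, 13, 14, 17, 19, 24}
|A + A| = 14

|A + A| = 14


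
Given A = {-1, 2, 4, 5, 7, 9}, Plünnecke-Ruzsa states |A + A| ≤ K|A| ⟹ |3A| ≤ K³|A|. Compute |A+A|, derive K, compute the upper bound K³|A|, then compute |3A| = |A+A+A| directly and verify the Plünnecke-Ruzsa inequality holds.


|A| = 6.
Step 1: Compute A + A by enumerating all 36 pairs.
A + A = {-2, 1, 3, 4, 6, 7, 8, 9, 10, 11, 12, 13, 14, 16, 18}, so |A + A| = 15.
Step 2: Doubling constant K = |A + A|/|A| = 15/6 = 15/6 ≈ 2.5000.
Step 3: Plünnecke-Ruzsa gives |3A| ≤ K³·|A| = (2.5000)³ · 6 ≈ 93.7500.
Step 4: Compute 3A = A + A + A directly by enumerating all triples (a,b,c) ∈ A³; |3A| = 25.
Step 5: Check 25 ≤ 93.7500? Yes ✓.

K = 15/6, Plünnecke-Ruzsa bound K³|A| ≈ 93.7500, |3A| = 25, inequality holds.


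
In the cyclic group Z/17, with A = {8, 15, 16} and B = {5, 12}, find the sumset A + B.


Work in Z/17Z: reduce every sum a + b modulo 17.
Enumerate all 6 pairs:
a = 8: 8+5=13, 8+12=3
a = 15: 15+5=3, 15+12=10
a = 16: 16+5=4, 16+12=11
Distinct residues collected: {3, 4, 10, 11, 13}
|A + B| = 5 (out of 17 total residues).

A + B = {3, 4, 10, 11, 13}


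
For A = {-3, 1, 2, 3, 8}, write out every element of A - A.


A - A = {a - a' : a, a' ∈ A}.
Compute a - a' for each ordered pair (a, a'):
a = -3: -3--3=0, -3-1=-4, -3-2=-5, -3-3=-6, -3-8=-11
a = 1: 1--3=4, 1-1=0, 1-2=-1, 1-3=-2, 1-8=-7
a = 2: 2--3=5, 2-1=1, 2-2=0, 2-3=-1, 2-8=-6
a = 3: 3--3=6, 3-1=2, 3-2=1, 3-3=0, 3-8=-5
a = 8: 8--3=11, 8-1=7, 8-2=6, 8-3=5, 8-8=0
Collecting distinct values (and noting 0 appears from a-a):
A - A = {-11, -7, -6, -5, -4, -2, -1, 0, 1, 2, 4, 5, 6, 7, 11}
|A - A| = 15

A - A = {-11, -7, -6, -5, -4, -2, -1, 0, 1, 2, 4, 5, 6, 7, 11}


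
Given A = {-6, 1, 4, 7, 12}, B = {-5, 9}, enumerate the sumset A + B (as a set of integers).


A + B = {a + b : a ∈ A, b ∈ B}.
Enumerate all |A|·|B| = 5·2 = 10 pairs (a, b) and collect distinct sums.
a = -6: -6+-5=-11, -6+9=3
a = 1: 1+-5=-4, 1+9=10
a = 4: 4+-5=-1, 4+9=13
a = 7: 7+-5=2, 7+9=16
a = 12: 12+-5=7, 12+9=21
Collecting distinct sums: A + B = {-11, -4, -1, 2, 3, 7, 10, 13, 16, 21}
|A + B| = 10

A + B = {-11, -4, -1, 2, 3, 7, 10, 13, 16, 21}


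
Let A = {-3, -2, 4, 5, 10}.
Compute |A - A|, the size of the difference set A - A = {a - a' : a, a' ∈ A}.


A - A = {a - a' : a, a' ∈ A}; |A| = 5.
Bounds: 2|A|-1 ≤ |A - A| ≤ |A|² - |A| + 1, i.e. 9 ≤ |A - A| ≤ 21.
Note: 0 ∈ A - A always (from a - a). The set is symmetric: if d ∈ A - A then -d ∈ A - A.
Enumerate nonzero differences d = a - a' with a > a' (then include -d):
Positive differences: {1, 5, 6, 7, 8, 12, 13}
Full difference set: {0} ∪ (positive diffs) ∪ (negative diffs).
|A - A| = 1 + 2·7 = 15 (matches direct enumeration: 15).

|A - A| = 15


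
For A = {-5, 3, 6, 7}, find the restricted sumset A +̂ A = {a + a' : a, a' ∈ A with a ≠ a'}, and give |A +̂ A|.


Restricted sumset: A +̂ A = {a + a' : a ∈ A, a' ∈ A, a ≠ a'}.
Equivalently, take A + A and drop any sum 2a that is achievable ONLY as a + a for a ∈ A (i.e. sums representable only with equal summands).
Enumerate pairs (a, a') with a < a' (symmetric, so each unordered pair gives one sum; this covers all a ≠ a'):
  -5 + 3 = -2
  -5 + 6 = 1
  -5 + 7 = 2
  3 + 6 = 9
  3 + 7 = 10
  6 + 7 = 13
Collected distinct sums: {-2, 1, 2, 9, 10, 13}
|A +̂ A| = 6
(Reference bound: |A +̂ A| ≥ 2|A| - 3 for |A| ≥ 2, with |A| = 4 giving ≥ 5.)

|A +̂ A| = 6


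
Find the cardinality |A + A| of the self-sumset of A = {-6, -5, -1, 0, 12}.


A + A = {a + a' : a, a' ∈ A}; |A| = 5.
General bounds: 2|A| - 1 ≤ |A + A| ≤ |A|(|A|+1)/2, i.e. 9 ≤ |A + A| ≤ 15.
Lower bound 2|A|-1 is attained iff A is an arithmetic progression.
Enumerate sums a + a' for a ≤ a' (symmetric, so this suffices):
a = -6: -6+-6=-12, -6+-5=-11, -6+-1=-7, -6+0=-6, -6+12=6
a = -5: -5+-5=-10, -5+-1=-6, -5+0=-5, -5+12=7
a = -1: -1+-1=-2, -1+0=-1, -1+12=11
a = 0: 0+0=0, 0+12=12
a = 12: 12+12=24
Distinct sums: {-12, -11, -10, -7, -6, -5, -2, -1, 0, 6, 7, 11, 12, 24}
|A + A| = 14

|A + A| = 14


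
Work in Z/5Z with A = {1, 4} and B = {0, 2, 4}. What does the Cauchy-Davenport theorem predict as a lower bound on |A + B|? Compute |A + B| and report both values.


Cauchy-Davenport: |A + B| ≥ min(p, |A| + |B| - 1) for A, B nonempty in Z/pZ.
|A| = 2, |B| = 3, p = 5.
CD lower bound = min(5, 2 + 3 - 1) = min(5, 4) = 4.
Compute A + B mod 5 directly:
a = 1: 1+0=1, 1+2=3, 1+4=0
a = 4: 4+0=4, 4+2=1, 4+4=3
A + B = {0, 1, 3, 4}, so |A + B| = 4.
Verify: 4 ≥ 4? Yes ✓.

CD lower bound = 4, actual |A + B| = 4.


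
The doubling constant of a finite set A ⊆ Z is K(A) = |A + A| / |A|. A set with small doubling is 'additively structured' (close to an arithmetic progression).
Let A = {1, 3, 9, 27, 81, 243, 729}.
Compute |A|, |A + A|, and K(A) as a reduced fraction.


|A| = 7.
Compute A + A by enumerating all 49 pairs.
A + A = {2, 4, 6, 10, 12, 18, 28, 30, 36, 54, 82, 84, 90, 108, 162, 244, 246, 252, 270, 324, 486, 730, 732, 738, 756, 810, 972, 1458}, so |A + A| = 28.
K = |A + A| / |A| = 28/7 = 4/1 ≈ 4.0000.
Reference: AP of size 7 gives K = 13/7 ≈ 1.8571; a fully generic set of size 7 gives K ≈ 4.0000.

|A| = 7, |A + A| = 28, K = 28/7 = 4/1.


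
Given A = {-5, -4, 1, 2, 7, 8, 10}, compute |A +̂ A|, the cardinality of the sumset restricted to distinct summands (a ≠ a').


Restricted sumset: A +̂ A = {a + a' : a ∈ A, a' ∈ A, a ≠ a'}.
Equivalently, take A + A and drop any sum 2a that is achievable ONLY as a + a for a ∈ A (i.e. sums representable only with equal summands).
Enumerate pairs (a, a') with a < a' (symmetric, so each unordered pair gives one sum; this covers all a ≠ a'):
  -5 + -4 = -9
  -5 + 1 = -4
  -5 + 2 = -3
  -5 + 7 = 2
  -5 + 8 = 3
  -5 + 10 = 5
  -4 + 1 = -3
  -4 + 2 = -2
  -4 + 7 = 3
  -4 + 8 = 4
  -4 + 10 = 6
  1 + 2 = 3
  1 + 7 = 8
  1 + 8 = 9
  1 + 10 = 11
  2 + 7 = 9
  2 + 8 = 10
  2 + 10 = 12
  7 + 8 = 15
  7 + 10 = 17
  8 + 10 = 18
Collected distinct sums: {-9, -4, -3, -2, 2, 3, 4, 5, 6, 8, 9, 10, 11, 12, 15, 17, 18}
|A +̂ A| = 17
(Reference bound: |A +̂ A| ≥ 2|A| - 3 for |A| ≥ 2, with |A| = 7 giving ≥ 11.)

|A +̂ A| = 17


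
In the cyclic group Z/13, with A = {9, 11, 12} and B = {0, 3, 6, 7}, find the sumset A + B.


Work in Z/13Z: reduce every sum a + b modulo 13.
Enumerate all 12 pairs:
a = 9: 9+0=9, 9+3=12, 9+6=2, 9+7=3
a = 11: 11+0=11, 11+3=1, 11+6=4, 11+7=5
a = 12: 12+0=12, 12+3=2, 12+6=5, 12+7=6
Distinct residues collected: {1, 2, 3, 4, 5, 6, 9, 11, 12}
|A + B| = 9 (out of 13 total residues).

A + B = {1, 2, 3, 4, 5, 6, 9, 11, 12}


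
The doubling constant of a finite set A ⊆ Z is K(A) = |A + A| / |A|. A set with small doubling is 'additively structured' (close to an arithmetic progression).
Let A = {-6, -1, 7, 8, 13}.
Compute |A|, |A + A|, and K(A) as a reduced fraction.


|A| = 5.
Compute A + A by enumerating all 25 pairs.
A + A = {-12, -7, -2, 1, 2, 6, 7, 12, 14, 15, 16, 20, 21, 26}, so |A + A| = 14.
K = |A + A| / |A| = 14/5 (already in lowest terms) ≈ 2.8000.
Reference: AP of size 5 gives K = 9/5 ≈ 1.8000; a fully generic set of size 5 gives K ≈ 3.0000.

|A| = 5, |A + A| = 14, K = 14/5.


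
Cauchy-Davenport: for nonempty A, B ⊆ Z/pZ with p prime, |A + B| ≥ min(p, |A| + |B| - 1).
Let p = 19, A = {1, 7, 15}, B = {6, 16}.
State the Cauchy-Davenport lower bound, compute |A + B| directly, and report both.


Cauchy-Davenport: |A + B| ≥ min(p, |A| + |B| - 1) for A, B nonempty in Z/pZ.
|A| = 3, |B| = 2, p = 19.
CD lower bound = min(19, 3 + 2 - 1) = min(19, 4) = 4.
Compute A + B mod 19 directly:
a = 1: 1+6=7, 1+16=17
a = 7: 7+6=13, 7+16=4
a = 15: 15+6=2, 15+16=12
A + B = {2, 4, 7, 12, 13, 17}, so |A + B| = 6.
Verify: 6 ≥ 4? Yes ✓.

CD lower bound = 4, actual |A + B| = 6.


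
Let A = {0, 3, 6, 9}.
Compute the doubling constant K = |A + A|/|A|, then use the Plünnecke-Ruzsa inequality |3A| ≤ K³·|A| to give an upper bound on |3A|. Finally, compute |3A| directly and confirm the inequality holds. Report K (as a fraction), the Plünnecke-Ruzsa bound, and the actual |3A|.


|A| = 4.
Step 1: Compute A + A by enumerating all 16 pairs.
A + A = {0, 3, 6, 9, 12, 15, 18}, so |A + A| = 7.
Step 2: Doubling constant K = |A + A|/|A| = 7/4 = 7/4 ≈ 1.7500.
Step 3: Plünnecke-Ruzsa gives |3A| ≤ K³·|A| = (1.7500)³ · 4 ≈ 21.4375.
Step 4: Compute 3A = A + A + A directly by enumerating all triples (a,b,c) ∈ A³; |3A| = 10.
Step 5: Check 10 ≤ 21.4375? Yes ✓.

K = 7/4, Plünnecke-Ruzsa bound K³|A| ≈ 21.4375, |3A| = 10, inequality holds.


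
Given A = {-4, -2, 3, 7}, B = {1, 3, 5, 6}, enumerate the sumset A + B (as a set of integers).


A + B = {a + b : a ∈ A, b ∈ B}.
Enumerate all |A|·|B| = 4·4 = 16 pairs (a, b) and collect distinct sums.
a = -4: -4+1=-3, -4+3=-1, -4+5=1, -4+6=2
a = -2: -2+1=-1, -2+3=1, -2+5=3, -2+6=4
a = 3: 3+1=4, 3+3=6, 3+5=8, 3+6=9
a = 7: 7+1=8, 7+3=10, 7+5=12, 7+6=13
Collecting distinct sums: A + B = {-3, -1, 1, 2, 3, 4, 6, 8, 9, 10, 12, 13}
|A + B| = 12

A + B = {-3, -1, 1, 2, 3, 4, 6, 8, 9, 10, 12, 13}


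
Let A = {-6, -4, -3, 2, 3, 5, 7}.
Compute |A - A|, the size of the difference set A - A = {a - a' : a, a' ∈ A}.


A - A = {a - a' : a, a' ∈ A}; |A| = 7.
Bounds: 2|A|-1 ≤ |A - A| ≤ |A|² - |A| + 1, i.e. 13 ≤ |A - A| ≤ 43.
Note: 0 ∈ A - A always (from a - a). The set is symmetric: if d ∈ A - A then -d ∈ A - A.
Enumerate nonzero differences d = a - a' with a > a' (then include -d):
Positive differences: {1, 2, 3, 4, 5, 6, 7, 8, 9, 10, 11, 13}
Full difference set: {0} ∪ (positive diffs) ∪ (negative diffs).
|A - A| = 1 + 2·12 = 25 (matches direct enumeration: 25).

|A - A| = 25


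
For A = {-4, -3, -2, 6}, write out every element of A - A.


A - A = {a - a' : a, a' ∈ A}.
Compute a - a' for each ordered pair (a, a'):
a = -4: -4--4=0, -4--3=-1, -4--2=-2, -4-6=-10
a = -3: -3--4=1, -3--3=0, -3--2=-1, -3-6=-9
a = -2: -2--4=2, -2--3=1, -2--2=0, -2-6=-8
a = 6: 6--4=10, 6--3=9, 6--2=8, 6-6=0
Collecting distinct values (and noting 0 appears from a-a):
A - A = {-10, -9, -8, -2, -1, 0, 1, 2, 8, 9, 10}
|A - A| = 11

A - A = {-10, -9, -8, -2, -1, 0, 1, 2, 8, 9, 10}


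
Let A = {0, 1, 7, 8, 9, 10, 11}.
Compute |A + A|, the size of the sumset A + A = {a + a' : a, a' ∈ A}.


A + A = {a + a' : a, a' ∈ A}; |A| = 7.
General bounds: 2|A| - 1 ≤ |A + A| ≤ |A|(|A|+1)/2, i.e. 13 ≤ |A + A| ≤ 28.
Lower bound 2|A|-1 is attained iff A is an arithmetic progression.
Enumerate sums a + a' for a ≤ a' (symmetric, so this suffices):
a = 0: 0+0=0, 0+1=1, 0+7=7, 0+8=8, 0+9=9, 0+10=10, 0+11=11
a = 1: 1+1=2, 1+7=8, 1+8=9, 1+9=10, 1+10=11, 1+11=12
a = 7: 7+7=14, 7+8=15, 7+9=16, 7+10=17, 7+11=18
a = 8: 8+8=16, 8+9=17, 8+10=18, 8+11=19
a = 9: 9+9=18, 9+10=19, 9+11=20
a = 10: 10+10=20, 10+11=21
a = 11: 11+11=22
Distinct sums: {0, 1, 2, 7, 8, 9, 10, 11, 12, 14, 15, 16, 17, 18, 19, 20, 21, 22}
|A + A| = 18

|A + A| = 18


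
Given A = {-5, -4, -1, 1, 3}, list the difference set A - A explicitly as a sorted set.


A - A = {a - a' : a, a' ∈ A}.
Compute a - a' for each ordered pair (a, a'):
a = -5: -5--5=0, -5--4=-1, -5--1=-4, -5-1=-6, -5-3=-8
a = -4: -4--5=1, -4--4=0, -4--1=-3, -4-1=-5, -4-3=-7
a = -1: -1--5=4, -1--4=3, -1--1=0, -1-1=-2, -1-3=-4
a = 1: 1--5=6, 1--4=5, 1--1=2, 1-1=0, 1-3=-2
a = 3: 3--5=8, 3--4=7, 3--1=4, 3-1=2, 3-3=0
Collecting distinct values (and noting 0 appears from a-a):
A - A = {-8, -7, -6, -5, -4, -3, -2, -1, 0, 1, 2, 3, 4, 5, 6, 7, 8}
|A - A| = 17

A - A = {-8, -7, -6, -5, -4, -3, -2, -1, 0, 1, 2, 3, 4, 5, 6, 7, 8}


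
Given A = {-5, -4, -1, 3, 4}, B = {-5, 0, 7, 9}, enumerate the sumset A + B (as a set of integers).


A + B = {a + b : a ∈ A, b ∈ B}.
Enumerate all |A|·|B| = 5·4 = 20 pairs (a, b) and collect distinct sums.
a = -5: -5+-5=-10, -5+0=-5, -5+7=2, -5+9=4
a = -4: -4+-5=-9, -4+0=-4, -4+7=3, -4+9=5
a = -1: -1+-5=-6, -1+0=-1, -1+7=6, -1+9=8
a = 3: 3+-5=-2, 3+0=3, 3+7=10, 3+9=12
a = 4: 4+-5=-1, 4+0=4, 4+7=11, 4+9=13
Collecting distinct sums: A + B = {-10, -9, -6, -5, -4, -2, -1, 2, 3, 4, 5, 6, 8, 10, 11, 12, 13}
|A + B| = 17

A + B = {-10, -9, -6, -5, -4, -2, -1, 2, 3, 4, 5, 6, 8, 10, 11, 12, 13}


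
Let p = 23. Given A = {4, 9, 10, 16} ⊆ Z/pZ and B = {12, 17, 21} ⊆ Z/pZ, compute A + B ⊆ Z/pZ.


Work in Z/23Z: reduce every sum a + b modulo 23.
Enumerate all 12 pairs:
a = 4: 4+12=16, 4+17=21, 4+21=2
a = 9: 9+12=21, 9+17=3, 9+21=7
a = 10: 10+12=22, 10+17=4, 10+21=8
a = 16: 16+12=5, 16+17=10, 16+21=14
Distinct residues collected: {2, 3, 4, 5, 7, 8, 10, 14, 16, 21, 22}
|A + B| = 11 (out of 23 total residues).

A + B = {2, 3, 4, 5, 7, 8, 10, 14, 16, 21, 22}


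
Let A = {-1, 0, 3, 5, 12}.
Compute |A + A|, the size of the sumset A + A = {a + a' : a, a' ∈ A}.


A + A = {a + a' : a, a' ∈ A}; |A| = 5.
General bounds: 2|A| - 1 ≤ |A + A| ≤ |A|(|A|+1)/2, i.e. 9 ≤ |A + A| ≤ 15.
Lower bound 2|A|-1 is attained iff A is an arithmetic progression.
Enumerate sums a + a' for a ≤ a' (symmetric, so this suffices):
a = -1: -1+-1=-2, -1+0=-1, -1+3=2, -1+5=4, -1+12=11
a = 0: 0+0=0, 0+3=3, 0+5=5, 0+12=12
a = 3: 3+3=6, 3+5=8, 3+12=15
a = 5: 5+5=10, 5+12=17
a = 12: 12+12=24
Distinct sums: {-2, -1, 0, 2, 3, 4, 5, 6, 8, 10, 11, 12, 15, 17, 24}
|A + A| = 15

|A + A| = 15


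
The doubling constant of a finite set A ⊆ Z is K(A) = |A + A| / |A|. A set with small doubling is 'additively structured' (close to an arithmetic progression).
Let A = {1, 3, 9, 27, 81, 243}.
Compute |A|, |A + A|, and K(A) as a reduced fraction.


|A| = 6.
Compute A + A by enumerating all 36 pairs.
A + A = {2, 4, 6, 10, 12, 18, 28, 30, 36, 54, 82, 84, 90, 108, 162, 244, 246, 252, 270, 324, 486}, so |A + A| = 21.
K = |A + A| / |A| = 21/6 = 7/2 ≈ 3.5000.
Reference: AP of size 6 gives K = 11/6 ≈ 1.8333; a fully generic set of size 6 gives K ≈ 3.5000.

|A| = 6, |A + A| = 21, K = 21/6 = 7/2.


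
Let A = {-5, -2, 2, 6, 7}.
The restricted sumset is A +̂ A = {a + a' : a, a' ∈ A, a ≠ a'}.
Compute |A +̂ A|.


Restricted sumset: A +̂ A = {a + a' : a ∈ A, a' ∈ A, a ≠ a'}.
Equivalently, take A + A and drop any sum 2a that is achievable ONLY as a + a for a ∈ A (i.e. sums representable only with equal summands).
Enumerate pairs (a, a') with a < a' (symmetric, so each unordered pair gives one sum; this covers all a ≠ a'):
  -5 + -2 = -7
  -5 + 2 = -3
  -5 + 6 = 1
  -5 + 7 = 2
  -2 + 2 = 0
  -2 + 6 = 4
  -2 + 7 = 5
  2 + 6 = 8
  2 + 7 = 9
  6 + 7 = 13
Collected distinct sums: {-7, -3, 0, 1, 2, 4, 5, 8, 9, 13}
|A +̂ A| = 10
(Reference bound: |A +̂ A| ≥ 2|A| - 3 for |A| ≥ 2, with |A| = 5 giving ≥ 7.)

|A +̂ A| = 10


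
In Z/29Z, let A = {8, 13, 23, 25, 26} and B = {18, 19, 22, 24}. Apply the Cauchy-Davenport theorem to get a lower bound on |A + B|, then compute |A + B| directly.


Cauchy-Davenport: |A + B| ≥ min(p, |A| + |B| - 1) for A, B nonempty in Z/pZ.
|A| = 5, |B| = 4, p = 29.
CD lower bound = min(29, 5 + 4 - 1) = min(29, 8) = 8.
Compute A + B mod 29 directly:
a = 8: 8+18=26, 8+19=27, 8+22=1, 8+24=3
a = 13: 13+18=2, 13+19=3, 13+22=6, 13+24=8
a = 23: 23+18=12, 23+19=13, 23+22=16, 23+24=18
a = 25: 25+18=14, 25+19=15, 25+22=18, 25+24=20
a = 26: 26+18=15, 26+19=16, 26+22=19, 26+24=21
A + B = {1, 2, 3, 6, 8, 12, 13, 14, 15, 16, 18, 19, 20, 21, 26, 27}, so |A + B| = 16.
Verify: 16 ≥ 8? Yes ✓.

CD lower bound = 8, actual |A + B| = 16.


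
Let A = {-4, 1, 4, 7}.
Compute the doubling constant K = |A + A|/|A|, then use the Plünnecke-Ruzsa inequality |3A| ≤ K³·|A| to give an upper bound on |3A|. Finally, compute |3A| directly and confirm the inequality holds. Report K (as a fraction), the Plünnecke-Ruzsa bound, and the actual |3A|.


|A| = 4.
Step 1: Compute A + A by enumerating all 16 pairs.
A + A = {-8, -3, 0, 2, 3, 5, 8, 11, 14}, so |A + A| = 9.
Step 2: Doubling constant K = |A + A|/|A| = 9/4 = 9/4 ≈ 2.2500.
Step 3: Plünnecke-Ruzsa gives |3A| ≤ K³·|A| = (2.2500)³ · 4 ≈ 45.5625.
Step 4: Compute 3A = A + A + A directly by enumerating all triples (a,b,c) ∈ A³; |3A| = 16.
Step 5: Check 16 ≤ 45.5625? Yes ✓.

K = 9/4, Plünnecke-Ruzsa bound K³|A| ≈ 45.5625, |3A| = 16, inequality holds.


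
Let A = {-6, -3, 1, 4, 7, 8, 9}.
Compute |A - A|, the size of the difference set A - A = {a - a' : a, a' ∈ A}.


A - A = {a - a' : a, a' ∈ A}; |A| = 7.
Bounds: 2|A|-1 ≤ |A - A| ≤ |A|² - |A| + 1, i.e. 13 ≤ |A - A| ≤ 43.
Note: 0 ∈ A - A always (from a - a). The set is symmetric: if d ∈ A - A then -d ∈ A - A.
Enumerate nonzero differences d = a - a' with a > a' (then include -d):
Positive differences: {1, 2, 3, 4, 5, 6, 7, 8, 10, 11, 12, 13, 14, 15}
Full difference set: {0} ∪ (positive diffs) ∪ (negative diffs).
|A - A| = 1 + 2·14 = 29 (matches direct enumeration: 29).

|A - A| = 29


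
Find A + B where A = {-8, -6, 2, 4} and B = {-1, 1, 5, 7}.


A + B = {a + b : a ∈ A, b ∈ B}.
Enumerate all |A|·|B| = 4·4 = 16 pairs (a, b) and collect distinct sums.
a = -8: -8+-1=-9, -8+1=-7, -8+5=-3, -8+7=-1
a = -6: -6+-1=-7, -6+1=-5, -6+5=-1, -6+7=1
a = 2: 2+-1=1, 2+1=3, 2+5=7, 2+7=9
a = 4: 4+-1=3, 4+1=5, 4+5=9, 4+7=11
Collecting distinct sums: A + B = {-9, -7, -5, -3, -1, 1, 3, 5, 7, 9, 11}
|A + B| = 11

A + B = {-9, -7, -5, -3, -1, 1, 3, 5, 7, 9, 11}


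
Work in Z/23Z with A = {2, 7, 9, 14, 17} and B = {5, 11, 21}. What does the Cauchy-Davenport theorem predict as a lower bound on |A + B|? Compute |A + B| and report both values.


Cauchy-Davenport: |A + B| ≥ min(p, |A| + |B| - 1) for A, B nonempty in Z/pZ.
|A| = 5, |B| = 3, p = 23.
CD lower bound = min(23, 5 + 3 - 1) = min(23, 7) = 7.
Compute A + B mod 23 directly:
a = 2: 2+5=7, 2+11=13, 2+21=0
a = 7: 7+5=12, 7+11=18, 7+21=5
a = 9: 9+5=14, 9+11=20, 9+21=7
a = 14: 14+5=19, 14+11=2, 14+21=12
a = 17: 17+5=22, 17+11=5, 17+21=15
A + B = {0, 2, 5, 7, 12, 13, 14, 15, 18, 19, 20, 22}, so |A + B| = 12.
Verify: 12 ≥ 7? Yes ✓.

CD lower bound = 7, actual |A + B| = 12.


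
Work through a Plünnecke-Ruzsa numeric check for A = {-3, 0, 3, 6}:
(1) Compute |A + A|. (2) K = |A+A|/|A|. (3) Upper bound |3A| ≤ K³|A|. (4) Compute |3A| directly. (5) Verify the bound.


|A| = 4.
Step 1: Compute A + A by enumerating all 16 pairs.
A + A = {-6, -3, 0, 3, 6, 9, 12}, so |A + A| = 7.
Step 2: Doubling constant K = |A + A|/|A| = 7/4 = 7/4 ≈ 1.7500.
Step 3: Plünnecke-Ruzsa gives |3A| ≤ K³·|A| = (1.7500)³ · 4 ≈ 21.4375.
Step 4: Compute 3A = A + A + A directly by enumerating all triples (a,b,c) ∈ A³; |3A| = 10.
Step 5: Check 10 ≤ 21.4375? Yes ✓.

K = 7/4, Plünnecke-Ruzsa bound K³|A| ≈ 21.4375, |3A| = 10, inequality holds.


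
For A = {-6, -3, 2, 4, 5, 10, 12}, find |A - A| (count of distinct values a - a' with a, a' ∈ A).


A - A = {a - a' : a, a' ∈ A}; |A| = 7.
Bounds: 2|A|-1 ≤ |A - A| ≤ |A|² - |A| + 1, i.e. 13 ≤ |A - A| ≤ 43.
Note: 0 ∈ A - A always (from a - a). The set is symmetric: if d ∈ A - A then -d ∈ A - A.
Enumerate nonzero differences d = a - a' with a > a' (then include -d):
Positive differences: {1, 2, 3, 5, 6, 7, 8, 10, 11, 13, 15, 16, 18}
Full difference set: {0} ∪ (positive diffs) ∪ (negative diffs).
|A - A| = 1 + 2·13 = 27 (matches direct enumeration: 27).

|A - A| = 27


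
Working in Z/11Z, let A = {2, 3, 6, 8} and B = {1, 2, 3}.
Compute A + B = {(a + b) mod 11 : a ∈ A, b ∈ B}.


Work in Z/11Z: reduce every sum a + b modulo 11.
Enumerate all 12 pairs:
a = 2: 2+1=3, 2+2=4, 2+3=5
a = 3: 3+1=4, 3+2=5, 3+3=6
a = 6: 6+1=7, 6+2=8, 6+3=9
a = 8: 8+1=9, 8+2=10, 8+3=0
Distinct residues collected: {0, 3, 4, 5, 6, 7, 8, 9, 10}
|A + B| = 9 (out of 11 total residues).

A + B = {0, 3, 4, 5, 6, 7, 8, 9, 10}


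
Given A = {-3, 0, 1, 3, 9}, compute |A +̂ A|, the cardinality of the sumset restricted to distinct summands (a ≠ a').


Restricted sumset: A +̂ A = {a + a' : a ∈ A, a' ∈ A, a ≠ a'}.
Equivalently, take A + A and drop any sum 2a that is achievable ONLY as a + a for a ∈ A (i.e. sums representable only with equal summands).
Enumerate pairs (a, a') with a < a' (symmetric, so each unordered pair gives one sum; this covers all a ≠ a'):
  -3 + 0 = -3
  -3 + 1 = -2
  -3 + 3 = 0
  -3 + 9 = 6
  0 + 1 = 1
  0 + 3 = 3
  0 + 9 = 9
  1 + 3 = 4
  1 + 9 = 10
  3 + 9 = 12
Collected distinct sums: {-3, -2, 0, 1, 3, 4, 6, 9, 10, 12}
|A +̂ A| = 10
(Reference bound: |A +̂ A| ≥ 2|A| - 3 for |A| ≥ 2, with |A| = 5 giving ≥ 7.)

|A +̂ A| = 10


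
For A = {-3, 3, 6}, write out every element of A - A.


A - A = {a - a' : a, a' ∈ A}.
Compute a - a' for each ordered pair (a, a'):
a = -3: -3--3=0, -3-3=-6, -3-6=-9
a = 3: 3--3=6, 3-3=0, 3-6=-3
a = 6: 6--3=9, 6-3=3, 6-6=0
Collecting distinct values (and noting 0 appears from a-a):
A - A = {-9, -6, -3, 0, 3, 6, 9}
|A - A| = 7

A - A = {-9, -6, -3, 0, 3, 6, 9}


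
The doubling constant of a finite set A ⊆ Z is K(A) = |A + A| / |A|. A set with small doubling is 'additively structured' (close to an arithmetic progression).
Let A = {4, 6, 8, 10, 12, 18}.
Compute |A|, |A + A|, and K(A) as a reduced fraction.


|A| = 6.
Compute A + A by enumerating all 36 pairs.
A + A = {8, 10, 12, 14, 16, 18, 20, 22, 24, 26, 28, 30, 36}, so |A + A| = 13.
K = |A + A| / |A| = 13/6 (already in lowest terms) ≈ 2.1667.
Reference: AP of size 6 gives K = 11/6 ≈ 1.8333; a fully generic set of size 6 gives K ≈ 3.5000.

|A| = 6, |A + A| = 13, K = 13/6.


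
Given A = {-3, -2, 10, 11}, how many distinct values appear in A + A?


A + A = {a + a' : a, a' ∈ A}; |A| = 4.
General bounds: 2|A| - 1 ≤ |A + A| ≤ |A|(|A|+1)/2, i.e. 7 ≤ |A + A| ≤ 10.
Lower bound 2|A|-1 is attained iff A is an arithmetic progression.
Enumerate sums a + a' for a ≤ a' (symmetric, so this suffices):
a = -3: -3+-3=-6, -3+-2=-5, -3+10=7, -3+11=8
a = -2: -2+-2=-4, -2+10=8, -2+11=9
a = 10: 10+10=20, 10+11=21
a = 11: 11+11=22
Distinct sums: {-6, -5, -4, 7, 8, 9, 20, 21, 22}
|A + A| = 9

|A + A| = 9


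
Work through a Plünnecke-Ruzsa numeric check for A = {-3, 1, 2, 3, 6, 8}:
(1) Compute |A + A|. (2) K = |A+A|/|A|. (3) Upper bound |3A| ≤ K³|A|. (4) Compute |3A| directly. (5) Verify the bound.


|A| = 6.
Step 1: Compute A + A by enumerating all 36 pairs.
A + A = {-6, -2, -1, 0, 2, 3, 4, 5, 6, 7, 8, 9, 10, 11, 12, 14, 16}, so |A + A| = 17.
Step 2: Doubling constant K = |A + A|/|A| = 17/6 = 17/6 ≈ 2.8333.
Step 3: Plünnecke-Ruzsa gives |3A| ≤ K³·|A| = (2.8333)³ · 6 ≈ 136.4722.
Step 4: Compute 3A = A + A + A directly by enumerating all triples (a,b,c) ∈ A³; |3A| = 28.
Step 5: Check 28 ≤ 136.4722? Yes ✓.

K = 17/6, Plünnecke-Ruzsa bound K³|A| ≈ 136.4722, |3A| = 28, inequality holds.


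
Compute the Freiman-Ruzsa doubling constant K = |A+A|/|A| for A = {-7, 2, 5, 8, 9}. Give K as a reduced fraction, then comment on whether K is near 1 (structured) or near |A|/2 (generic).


|A| = 5.
Compute A + A by enumerating all 25 pairs.
A + A = {-14, -5, -2, 1, 2, 4, 7, 10, 11, 13, 14, 16, 17, 18}, so |A + A| = 14.
K = |A + A| / |A| = 14/5 (already in lowest terms) ≈ 2.8000.
Reference: AP of size 5 gives K = 9/5 ≈ 1.8000; a fully generic set of size 5 gives K ≈ 3.0000.

|A| = 5, |A + A| = 14, K = 14/5.


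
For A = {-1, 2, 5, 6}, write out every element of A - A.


A - A = {a - a' : a, a' ∈ A}.
Compute a - a' for each ordered pair (a, a'):
a = -1: -1--1=0, -1-2=-3, -1-5=-6, -1-6=-7
a = 2: 2--1=3, 2-2=0, 2-5=-3, 2-6=-4
a = 5: 5--1=6, 5-2=3, 5-5=0, 5-6=-1
a = 6: 6--1=7, 6-2=4, 6-5=1, 6-6=0
Collecting distinct values (and noting 0 appears from a-a):
A - A = {-7, -6, -4, -3, -1, 0, 1, 3, 4, 6, 7}
|A - A| = 11

A - A = {-7, -6, -4, -3, -1, 0, 1, 3, 4, 6, 7}


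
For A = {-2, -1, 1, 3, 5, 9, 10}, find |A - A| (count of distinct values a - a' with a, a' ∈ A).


A - A = {a - a' : a, a' ∈ A}; |A| = 7.
Bounds: 2|A|-1 ≤ |A - A| ≤ |A|² - |A| + 1, i.e. 13 ≤ |A - A| ≤ 43.
Note: 0 ∈ A - A always (from a - a). The set is symmetric: if d ∈ A - A then -d ∈ A - A.
Enumerate nonzero differences d = a - a' with a > a' (then include -d):
Positive differences: {1, 2, 3, 4, 5, 6, 7, 8, 9, 10, 11, 12}
Full difference set: {0} ∪ (positive diffs) ∪ (negative diffs).
|A - A| = 1 + 2·12 = 25 (matches direct enumeration: 25).

|A - A| = 25


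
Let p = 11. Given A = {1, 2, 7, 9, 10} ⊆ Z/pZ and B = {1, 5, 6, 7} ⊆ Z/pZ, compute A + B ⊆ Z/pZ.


Work in Z/11Z: reduce every sum a + b modulo 11.
Enumerate all 20 pairs:
a = 1: 1+1=2, 1+5=6, 1+6=7, 1+7=8
a = 2: 2+1=3, 2+5=7, 2+6=8, 2+7=9
a = 7: 7+1=8, 7+5=1, 7+6=2, 7+7=3
a = 9: 9+1=10, 9+5=3, 9+6=4, 9+7=5
a = 10: 10+1=0, 10+5=4, 10+6=5, 10+7=6
Distinct residues collected: {0, 1, 2, 3, 4, 5, 6, 7, 8, 9, 10}
|A + B| = 11 (out of 11 total residues).

A + B = {0, 1, 2, 3, 4, 5, 6, 7, 8, 9, 10}


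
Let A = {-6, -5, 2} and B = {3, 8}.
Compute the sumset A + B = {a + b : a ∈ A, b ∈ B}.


A + B = {a + b : a ∈ A, b ∈ B}.
Enumerate all |A|·|B| = 3·2 = 6 pairs (a, b) and collect distinct sums.
a = -6: -6+3=-3, -6+8=2
a = -5: -5+3=-2, -5+8=3
a = 2: 2+3=5, 2+8=10
Collecting distinct sums: A + B = {-3, -2, 2, 3, 5, 10}
|A + B| = 6

A + B = {-3, -2, 2, 3, 5, 10}


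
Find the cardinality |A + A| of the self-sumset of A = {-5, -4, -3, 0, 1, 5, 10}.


A + A = {a + a' : a, a' ∈ A}; |A| = 7.
General bounds: 2|A| - 1 ≤ |A + A| ≤ |A|(|A|+1)/2, i.e. 13 ≤ |A + A| ≤ 28.
Lower bound 2|A|-1 is attained iff A is an arithmetic progression.
Enumerate sums a + a' for a ≤ a' (symmetric, so this suffices):
a = -5: -5+-5=-10, -5+-4=-9, -5+-3=-8, -5+0=-5, -5+1=-4, -5+5=0, -5+10=5
a = -4: -4+-4=-8, -4+-3=-7, -4+0=-4, -4+1=-3, -4+5=1, -4+10=6
a = -3: -3+-3=-6, -3+0=-3, -3+1=-2, -3+5=2, -3+10=7
a = 0: 0+0=0, 0+1=1, 0+5=5, 0+10=10
a = 1: 1+1=2, 1+5=6, 1+10=11
a = 5: 5+5=10, 5+10=15
a = 10: 10+10=20
Distinct sums: {-10, -9, -8, -7, -6, -5, -4, -3, -2, 0, 1, 2, 5, 6, 7, 10, 11, 15, 20}
|A + A| = 19

|A + A| = 19


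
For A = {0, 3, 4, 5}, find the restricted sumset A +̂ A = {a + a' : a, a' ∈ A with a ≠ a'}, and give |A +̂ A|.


Restricted sumset: A +̂ A = {a + a' : a ∈ A, a' ∈ A, a ≠ a'}.
Equivalently, take A + A and drop any sum 2a that is achievable ONLY as a + a for a ∈ A (i.e. sums representable only with equal summands).
Enumerate pairs (a, a') with a < a' (symmetric, so each unordered pair gives one sum; this covers all a ≠ a'):
  0 + 3 = 3
  0 + 4 = 4
  0 + 5 = 5
  3 + 4 = 7
  3 + 5 = 8
  4 + 5 = 9
Collected distinct sums: {3, 4, 5, 7, 8, 9}
|A +̂ A| = 6
(Reference bound: |A +̂ A| ≥ 2|A| - 3 for |A| ≥ 2, with |A| = 4 giving ≥ 5.)

|A +̂ A| = 6


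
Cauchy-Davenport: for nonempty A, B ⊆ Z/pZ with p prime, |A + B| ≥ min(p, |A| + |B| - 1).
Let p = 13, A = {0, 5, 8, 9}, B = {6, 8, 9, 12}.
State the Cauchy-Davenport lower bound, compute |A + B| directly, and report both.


Cauchy-Davenport: |A + B| ≥ min(p, |A| + |B| - 1) for A, B nonempty in Z/pZ.
|A| = 4, |B| = 4, p = 13.
CD lower bound = min(13, 4 + 4 - 1) = min(13, 7) = 7.
Compute A + B mod 13 directly:
a = 0: 0+6=6, 0+8=8, 0+9=9, 0+12=12
a = 5: 5+6=11, 5+8=0, 5+9=1, 5+12=4
a = 8: 8+6=1, 8+8=3, 8+9=4, 8+12=7
a = 9: 9+6=2, 9+8=4, 9+9=5, 9+12=8
A + B = {0, 1, 2, 3, 4, 5, 6, 7, 8, 9, 11, 12}, so |A + B| = 12.
Verify: 12 ≥ 7? Yes ✓.

CD lower bound = 7, actual |A + B| = 12.


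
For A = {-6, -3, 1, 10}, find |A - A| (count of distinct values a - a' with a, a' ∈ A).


A - A = {a - a' : a, a' ∈ A}; |A| = 4.
Bounds: 2|A|-1 ≤ |A - A| ≤ |A|² - |A| + 1, i.e. 7 ≤ |A - A| ≤ 13.
Note: 0 ∈ A - A always (from a - a). The set is symmetric: if d ∈ A - A then -d ∈ A - A.
Enumerate nonzero differences d = a - a' with a > a' (then include -d):
Positive differences: {3, 4, 7, 9, 13, 16}
Full difference set: {0} ∪ (positive diffs) ∪ (negative diffs).
|A - A| = 1 + 2·6 = 13 (matches direct enumeration: 13).

|A - A| = 13


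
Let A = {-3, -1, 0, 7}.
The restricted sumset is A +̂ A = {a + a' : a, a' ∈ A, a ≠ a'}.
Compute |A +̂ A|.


Restricted sumset: A +̂ A = {a + a' : a ∈ A, a' ∈ A, a ≠ a'}.
Equivalently, take A + A and drop any sum 2a that is achievable ONLY as a + a for a ∈ A (i.e. sums representable only with equal summands).
Enumerate pairs (a, a') with a < a' (symmetric, so each unordered pair gives one sum; this covers all a ≠ a'):
  -3 + -1 = -4
  -3 + 0 = -3
  -3 + 7 = 4
  -1 + 0 = -1
  -1 + 7 = 6
  0 + 7 = 7
Collected distinct sums: {-4, -3, -1, 4, 6, 7}
|A +̂ A| = 6
(Reference bound: |A +̂ A| ≥ 2|A| - 3 for |A| ≥ 2, with |A| = 4 giving ≥ 5.)

|A +̂ A| = 6


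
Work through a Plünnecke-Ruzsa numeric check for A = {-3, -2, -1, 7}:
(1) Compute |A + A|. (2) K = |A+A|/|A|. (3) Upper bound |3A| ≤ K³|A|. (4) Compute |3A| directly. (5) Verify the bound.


|A| = 4.
Step 1: Compute A + A by enumerating all 16 pairs.
A + A = {-6, -5, -4, -3, -2, 4, 5, 6, 14}, so |A + A| = 9.
Step 2: Doubling constant K = |A + A|/|A| = 9/4 = 9/4 ≈ 2.2500.
Step 3: Plünnecke-Ruzsa gives |3A| ≤ K³·|A| = (2.2500)³ · 4 ≈ 45.5625.
Step 4: Compute 3A = A + A + A directly by enumerating all triples (a,b,c) ∈ A³; |3A| = 16.
Step 5: Check 16 ≤ 45.5625? Yes ✓.

K = 9/4, Plünnecke-Ruzsa bound K³|A| ≈ 45.5625, |3A| = 16, inequality holds.


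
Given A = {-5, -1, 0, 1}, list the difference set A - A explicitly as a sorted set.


A - A = {a - a' : a, a' ∈ A}.
Compute a - a' for each ordered pair (a, a'):
a = -5: -5--5=0, -5--1=-4, -5-0=-5, -5-1=-6
a = -1: -1--5=4, -1--1=0, -1-0=-1, -1-1=-2
a = 0: 0--5=5, 0--1=1, 0-0=0, 0-1=-1
a = 1: 1--5=6, 1--1=2, 1-0=1, 1-1=0
Collecting distinct values (and noting 0 appears from a-a):
A - A = {-6, -5, -4, -2, -1, 0, 1, 2, 4, 5, 6}
|A - A| = 11

A - A = {-6, -5, -4, -2, -1, 0, 1, 2, 4, 5, 6}


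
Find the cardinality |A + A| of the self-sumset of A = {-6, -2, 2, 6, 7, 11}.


A + A = {a + a' : a, a' ∈ A}; |A| = 6.
General bounds: 2|A| - 1 ≤ |A + A| ≤ |A|(|A|+1)/2, i.e. 11 ≤ |A + A| ≤ 21.
Lower bound 2|A|-1 is attained iff A is an arithmetic progression.
Enumerate sums a + a' for a ≤ a' (symmetric, so this suffices):
a = -6: -6+-6=-12, -6+-2=-8, -6+2=-4, -6+6=0, -6+7=1, -6+11=5
a = -2: -2+-2=-4, -2+2=0, -2+6=4, -2+7=5, -2+11=9
a = 2: 2+2=4, 2+6=8, 2+7=9, 2+11=13
a = 6: 6+6=12, 6+7=13, 6+11=17
a = 7: 7+7=14, 7+11=18
a = 11: 11+11=22
Distinct sums: {-12, -8, -4, 0, 1, 4, 5, 8, 9, 12, 13, 14, 17, 18, 22}
|A + A| = 15

|A + A| = 15


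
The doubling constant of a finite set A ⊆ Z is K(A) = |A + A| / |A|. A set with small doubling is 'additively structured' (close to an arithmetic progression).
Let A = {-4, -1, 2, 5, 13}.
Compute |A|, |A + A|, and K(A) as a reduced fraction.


|A| = 5.
Compute A + A by enumerating all 25 pairs.
A + A = {-8, -5, -2, 1, 4, 7, 9, 10, 12, 15, 18, 26}, so |A + A| = 12.
K = |A + A| / |A| = 12/5 (already in lowest terms) ≈ 2.4000.
Reference: AP of size 5 gives K = 9/5 ≈ 1.8000; a fully generic set of size 5 gives K ≈ 3.0000.

|A| = 5, |A + A| = 12, K = 12/5.


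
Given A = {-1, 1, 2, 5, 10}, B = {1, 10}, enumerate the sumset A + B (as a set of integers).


A + B = {a + b : a ∈ A, b ∈ B}.
Enumerate all |A|·|B| = 5·2 = 10 pairs (a, b) and collect distinct sums.
a = -1: -1+1=0, -1+10=9
a = 1: 1+1=2, 1+10=11
a = 2: 2+1=3, 2+10=12
a = 5: 5+1=6, 5+10=15
a = 10: 10+1=11, 10+10=20
Collecting distinct sums: A + B = {0, 2, 3, 6, 9, 11, 12, 15, 20}
|A + B| = 9

A + B = {0, 2, 3, 6, 9, 11, 12, 15, 20}


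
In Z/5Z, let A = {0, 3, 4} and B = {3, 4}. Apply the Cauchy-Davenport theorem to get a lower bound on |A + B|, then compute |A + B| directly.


Cauchy-Davenport: |A + B| ≥ min(p, |A| + |B| - 1) for A, B nonempty in Z/pZ.
|A| = 3, |B| = 2, p = 5.
CD lower bound = min(5, 3 + 2 - 1) = min(5, 4) = 4.
Compute A + B mod 5 directly:
a = 0: 0+3=3, 0+4=4
a = 3: 3+3=1, 3+4=2
a = 4: 4+3=2, 4+4=3
A + B = {1, 2, 3, 4}, so |A + B| = 4.
Verify: 4 ≥ 4? Yes ✓.

CD lower bound = 4, actual |A + B| = 4.


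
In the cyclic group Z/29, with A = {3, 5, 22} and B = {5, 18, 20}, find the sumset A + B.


Work in Z/29Z: reduce every sum a + b modulo 29.
Enumerate all 9 pairs:
a = 3: 3+5=8, 3+18=21, 3+20=23
a = 5: 5+5=10, 5+18=23, 5+20=25
a = 22: 22+5=27, 22+18=11, 22+20=13
Distinct residues collected: {8, 10, 11, 13, 21, 23, 25, 27}
|A + B| = 8 (out of 29 total residues).

A + B = {8, 10, 11, 13, 21, 23, 25, 27}


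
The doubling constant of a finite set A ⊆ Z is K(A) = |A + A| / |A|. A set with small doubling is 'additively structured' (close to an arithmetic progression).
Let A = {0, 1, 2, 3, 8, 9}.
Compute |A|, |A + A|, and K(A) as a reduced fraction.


|A| = 6.
Compute A + A by enumerating all 36 pairs.
A + A = {0, 1, 2, 3, 4, 5, 6, 8, 9, 10, 11, 12, 16, 17, 18}, so |A + A| = 15.
K = |A + A| / |A| = 15/6 = 5/2 ≈ 2.5000.
Reference: AP of size 6 gives K = 11/6 ≈ 1.8333; a fully generic set of size 6 gives K ≈ 3.5000.

|A| = 6, |A + A| = 15, K = 15/6 = 5/2.


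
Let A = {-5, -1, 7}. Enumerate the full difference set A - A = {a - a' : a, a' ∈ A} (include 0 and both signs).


A - A = {a - a' : a, a' ∈ A}.
Compute a - a' for each ordered pair (a, a'):
a = -5: -5--5=0, -5--1=-4, -5-7=-12
a = -1: -1--5=4, -1--1=0, -1-7=-8
a = 7: 7--5=12, 7--1=8, 7-7=0
Collecting distinct values (and noting 0 appears from a-a):
A - A = {-12, -8, -4, 0, 4, 8, 12}
|A - A| = 7

A - A = {-12, -8, -4, 0, 4, 8, 12}


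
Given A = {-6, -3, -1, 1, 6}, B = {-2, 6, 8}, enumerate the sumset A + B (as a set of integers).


A + B = {a + b : a ∈ A, b ∈ B}.
Enumerate all |A|·|B| = 5·3 = 15 pairs (a, b) and collect distinct sums.
a = -6: -6+-2=-8, -6+6=0, -6+8=2
a = -3: -3+-2=-5, -3+6=3, -3+8=5
a = -1: -1+-2=-3, -1+6=5, -1+8=7
a = 1: 1+-2=-1, 1+6=7, 1+8=9
a = 6: 6+-2=4, 6+6=12, 6+8=14
Collecting distinct sums: A + B = {-8, -5, -3, -1, 0, 2, 3, 4, 5, 7, 9, 12, 14}
|A + B| = 13

A + B = {-8, -5, -3, -1, 0, 2, 3, 4, 5, 7, 9, 12, 14}


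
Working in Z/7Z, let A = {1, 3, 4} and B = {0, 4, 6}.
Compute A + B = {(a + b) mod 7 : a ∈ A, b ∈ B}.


Work in Z/7Z: reduce every sum a + b modulo 7.
Enumerate all 9 pairs:
a = 1: 1+0=1, 1+4=5, 1+6=0
a = 3: 3+0=3, 3+4=0, 3+6=2
a = 4: 4+0=4, 4+4=1, 4+6=3
Distinct residues collected: {0, 1, 2, 3, 4, 5}
|A + B| = 6 (out of 7 total residues).

A + B = {0, 1, 2, 3, 4, 5}


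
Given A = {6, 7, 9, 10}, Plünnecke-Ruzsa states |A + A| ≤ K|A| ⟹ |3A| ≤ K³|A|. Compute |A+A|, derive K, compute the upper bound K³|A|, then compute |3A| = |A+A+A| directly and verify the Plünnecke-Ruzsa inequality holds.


|A| = 4.
Step 1: Compute A + A by enumerating all 16 pairs.
A + A = {12, 13, 14, 15, 16, 17, 18, 19, 20}, so |A + A| = 9.
Step 2: Doubling constant K = |A + A|/|A| = 9/4 = 9/4 ≈ 2.2500.
Step 3: Plünnecke-Ruzsa gives |3A| ≤ K³·|A| = (2.2500)³ · 4 ≈ 45.5625.
Step 4: Compute 3A = A + A + A directly by enumerating all triples (a,b,c) ∈ A³; |3A| = 13.
Step 5: Check 13 ≤ 45.5625? Yes ✓.

K = 9/4, Plünnecke-Ruzsa bound K³|A| ≈ 45.5625, |3A| = 13, inequality holds.


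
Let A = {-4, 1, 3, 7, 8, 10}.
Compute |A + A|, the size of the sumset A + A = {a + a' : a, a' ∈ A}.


A + A = {a + a' : a, a' ∈ A}; |A| = 6.
General bounds: 2|A| - 1 ≤ |A + A| ≤ |A|(|A|+1)/2, i.e. 11 ≤ |A + A| ≤ 21.
Lower bound 2|A|-1 is attained iff A is an arithmetic progression.
Enumerate sums a + a' for a ≤ a' (symmetric, so this suffices):
a = -4: -4+-4=-8, -4+1=-3, -4+3=-1, -4+7=3, -4+8=4, -4+10=6
a = 1: 1+1=2, 1+3=4, 1+7=8, 1+8=9, 1+10=11
a = 3: 3+3=6, 3+7=10, 3+8=11, 3+10=13
a = 7: 7+7=14, 7+8=15, 7+10=17
a = 8: 8+8=16, 8+10=18
a = 10: 10+10=20
Distinct sums: {-8, -3, -1, 2, 3, 4, 6, 8, 9, 10, 11, 13, 14, 15, 16, 17, 18, 20}
|A + A| = 18

|A + A| = 18
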